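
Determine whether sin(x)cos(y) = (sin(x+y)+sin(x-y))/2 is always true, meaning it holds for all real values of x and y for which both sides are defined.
Yes, this is an identity.

Claim: sin(x)cos(y) = (sin(x+y)+sin(x-y))/2.
Reasoning: sin(x+y) = sin(x)cos(y) + cos(x)sin(y) and sin(x-y) = sin(x)cos(y) - cos(x)sin(y). Adding, sin(x+y) + sin(x-y) = 2sin(x)cos(y); divide by 2.
So the two sides agree for all real values of x and y for which both sides are defined.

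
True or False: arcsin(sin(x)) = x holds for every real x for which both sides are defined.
Claim: arcsin(sin(x)) = x.
Test a specific point where both sides are defined: x = 2π/3.
LHS = arcsin(sin(x)) ≈ 1.0472
RHS = x ≈ 2.0944
Since 1.0472 ≠ 2.0944, the equation fails at this point, so it cannot hold for every real x for which both sides are defined.
arcsin only returns values in [-π/2, π/2], so arcsin(sin(x)) = x holds only for x in that interval, not for all real x.

Conclusion: False.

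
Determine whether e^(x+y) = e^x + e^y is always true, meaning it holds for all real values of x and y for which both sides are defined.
Claim: e^(x+y) = e^x + e^y.
Test a specific point where both sides are defined: x = -3, y = -1.
LHS = e^(x+y) ≈ 0.0183
RHS = e^x + e^y ≈ 0.4177
Since 0.0183 ≠ 0.4177, the equation fails at this point, so it cannot hold for all real values of x and y for which both sides are defined.
The correct rule is e^(x+y) = e^x · e^y (a product, not a sum).

Conclusion: No, this is NOT an identity.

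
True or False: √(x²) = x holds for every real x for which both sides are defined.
Claim: √(x²) = x.
Test a specific point where both sides are defined: x = -2.
LHS = √(x²) ≈ 2.0000
RHS = x ≈ -2.0000
Since 2.0000 ≠ -2.0000, the equation fails at this point, so it cannot hold for every real x for which both sides are defined.
√(x²) = |x|, which differs from x whenever x < 0 (both sides are defined for every real x).

Conclusion: False.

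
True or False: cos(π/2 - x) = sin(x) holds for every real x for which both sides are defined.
Claim: cos(π/2 - x) = sin(x).
Reasoning: Use cos(u - v) = cos(u)cos(v) + sin(u)sin(v) with u = π/2, v = x: cos(π/2)cos(x) + sin(π/2)sin(x) = 0·cos(x) + 1·sin(x) = sin(x).
So the two sides agree for every real x for which both sides are defined.

Conclusion: True.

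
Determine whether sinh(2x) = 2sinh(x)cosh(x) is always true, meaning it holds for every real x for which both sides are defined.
Yes, this is an identity.

Claim: sinh(2x) = 2sinh(x)cosh(x).
Reasoning: 2sinh(x)cosh(x) = 2 · (e^x - e^-x)/2 · (e^x + e^-x)/2 = (e^(2x) - e^(-2x))/2 = sinh(2x).
So the two sides agree for every real x for which both sides are defined.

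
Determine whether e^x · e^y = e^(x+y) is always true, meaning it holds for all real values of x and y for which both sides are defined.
Yes, this is an identity.

Claim: e^x · e^y = e^(x+y).
Reasoning: This is the law of exponents for a common base: multiplying powers adds exponents. E.g. from the series, (Σ x^j/j!)(Σ y^k/k!) = Σ_m (Σ_{j+k=m} x^j y^k/(j!k!)) = Σ_m (x+y)^m/m! by the binomial theorem.
So the two sides agree for all real values of x and y for which both sides are defined.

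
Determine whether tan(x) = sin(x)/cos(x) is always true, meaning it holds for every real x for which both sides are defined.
Yes, this is an identity.

Claim: tan(x) = sin(x)/cos(x).
Reasoning: For an angle x whose terminal point on the unit circle is (cos x, sin x), tan(x) is defined as the ratio (second coordinate)/(first coordinate) = sin(x)/cos(x), wherever cos(x) ≠ 0.
So the two sides agree for every real x for which both sides are defined.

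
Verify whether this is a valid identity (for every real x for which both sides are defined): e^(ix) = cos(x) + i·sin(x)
Claim: e^(ix) = cos(x) + i·sin(x).
Reasoning: Euler's formula. Expand e^(ix) = Σ (ix)^k / k!. Since i² = -1, the even-k terms are Σ (-1)^m x^(2m)/(2m)! = cos(x) and the odd-k terms are i · Σ (-1)^m x^(2m+1)/(2m+1)! = i·sin(x).
So the two sides agree for every real x for which both sides are defined.

Conclusion: Yes, this is an identity.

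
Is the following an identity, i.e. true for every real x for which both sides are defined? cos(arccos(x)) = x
Claim: cos(arccos(x)) = x.
Reasoning: For -1 ≤ x ≤ 1 (where arccos is defined), arccos(x) is by definition an angle whose cosine equals x. Taking the cosine of that angle returns x. (Note the other order, arccos(cos x) = x, is NOT an identity.)
So the two sides agree for every real x for which both sides are defined.

Conclusion: Yes, this is an identity.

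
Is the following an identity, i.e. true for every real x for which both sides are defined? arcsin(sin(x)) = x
Claim: arcsin(sin(x)) = x.
Test a specific point where both sides are defined: x = π.
LHS = arcsin(sin(x)) ≈ 0.0000
RHS = x ≈ 3.1416
Since 0.0000 ≠ 3.1416, the equation fails at this point, so it cannot hold for every real x for which both sides are defined.
arcsin only returns values in [-π/2, π/2], so arcsin(sin(x)) = x holds only for x in that interval, not for all real x.

Conclusion: No, this is NOT an identity.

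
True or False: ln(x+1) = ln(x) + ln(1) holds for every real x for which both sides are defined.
False.

Claim: ln(x+1) = ln(x) + ln(1).
Test a specific point where both sides are defined: x = 4.
LHS = ln(x+1) ≈ 1.6094
RHS = ln(x) + ln(1) ≈ 1.3863
Since 1.6094 ≠ 1.3863, the equation fails at this point, so it cannot hold for every real x for which both sides are defined.
ln(1) = 0, so the right side is just ln(x), which differs from ln(x+1).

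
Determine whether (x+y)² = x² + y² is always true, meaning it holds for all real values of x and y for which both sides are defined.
Claim: (x+y)² = x² + y².
Test a specific point where both sides are defined: x = -1, y = 3.
LHS = (x+y)² ≈ 4.0000
RHS = x² + y² ≈ 10.0000
Since 4.0000 ≠ 10.0000, the equation fails at this point, so it cannot hold for all real values of x and y for which both sides are defined.
The correct expansion is (x+y)² = x² + 2xy + y²; the cross term 2xy is missing.

Conclusion: No, this is NOT an identity.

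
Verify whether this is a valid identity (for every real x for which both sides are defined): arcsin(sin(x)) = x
No, this is NOT an identity.

Claim: arcsin(sin(x)) = x.
Test a specific point where both sides are defined: x = 3π/4.
LHS = arcsin(sin(x)) ≈ 0.7854
RHS = x ≈ 2.3562
Since 0.7854 ≠ 2.3562, the equation fails at this point, so it cannot hold for every real x for which both sides are defined.
arcsin only returns values in [-π/2, π/2], so arcsin(sin(x)) = x holds only for x in that interval, not for all real x.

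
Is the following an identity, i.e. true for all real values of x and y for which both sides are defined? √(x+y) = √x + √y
Claim: √(x+y) = √x + √y.
Test a specific point where both sides are defined: x = 4, y = 2.
LHS = √(x+y) ≈ 2.4495
RHS = √x + √y ≈ 3.4142
Since 2.4495 ≠ 3.4142, the equation fails at this point, so it cannot hold for all real values of x and y for which both sides are defined.
Squaring the right side gives x + 2√(xy) + y, not x + y.

Conclusion: No, this is NOT an identity.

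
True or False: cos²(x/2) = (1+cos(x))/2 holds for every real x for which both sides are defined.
Claim: cos²(x/2) = (1+cos(x))/2.
Reasoning: Use cos(2θ) = 2cos²θ - 1 with θ = x/2: cos(x) = 2cos²(x/2) - 1. Solving for cos²(x/2) gives (1 + cos(x))/2.
So the two sides agree for every real x for which both sides are defined.

Conclusion: True.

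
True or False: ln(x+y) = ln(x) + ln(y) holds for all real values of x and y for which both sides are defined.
Claim: ln(x+y) = ln(x) + ln(y).
Test a specific point where both sides are defined: x = 3, y = 5.
LHS = ln(x+y) ≈ 2.0794
RHS = ln(x) + ln(y) ≈ 2.7081
Since 2.0794 ≠ 2.7081, the equation fails at this point, so it cannot hold for all real values of x and y for which both sides are defined.
ln(x) + ln(y) = ln(xy), not ln(x+y).

Conclusion: False.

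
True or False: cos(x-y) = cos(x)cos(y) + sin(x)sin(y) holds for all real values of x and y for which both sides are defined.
Claim: cos(x-y) = cos(x)cos(y) + sin(x)sin(y).
Reasoning: Replace y by -y in cos(x+y) = cos(x)cos(y) - sin(x)sin(y) and use cos(-y) = cos(y), sin(-y) = -sin(y): cos(x-y) = cos(x)cos(y) + sin(x)sin(y).
So the two sides agree for all real values of x and y for which both sides are defined.

Conclusion: True.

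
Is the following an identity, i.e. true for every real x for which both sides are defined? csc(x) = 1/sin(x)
Yes, this is an identity.

Claim: csc(x) = 1/sin(x).
Reasoning: csc(x) is by definition the reciprocal of sin(x), wherever sin(x) ≠ 0.
So the two sides agree for every real x for which both sides are defined.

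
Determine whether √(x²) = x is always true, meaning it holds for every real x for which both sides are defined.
No, this is NOT an identity.

Claim: √(x²) = x.
Test a specific point where both sides are defined: x = -2.
LHS = √(x²) ≈ 2.0000
RHS = x ≈ -2.0000
Since 2.0000 ≠ -2.0000, the equation fails at this point, so it cannot hold for every real x for which both sides are defined.
√(x²) = |x|, which differs from x whenever x < 0 (both sides are defined for every real x).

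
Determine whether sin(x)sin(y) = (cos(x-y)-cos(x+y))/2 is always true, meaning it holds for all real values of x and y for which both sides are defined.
Yes, this is an identity.

Claim: sin(x)sin(y) = (cos(x-y)-cos(x+y))/2.
Reasoning: cos(x-y) = cos(x)cos(y) + sin(x)sin(y) and cos(x+y) = cos(x)cos(y) - sin(x)sin(y). Subtracting, cos(x-y) - cos(x+y) = 2sin(x)sin(y); divide by 2.
So the two sides agree for all real values of x and y for which both sides are defined.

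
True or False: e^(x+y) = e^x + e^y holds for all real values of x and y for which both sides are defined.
Claim: e^(x+y) = e^x + e^y.
Test a specific point where both sides are defined: x = 4, y = 1.
LHS = e^(x+y) ≈ 148.4132
RHS = e^x + e^y ≈ 57.3164
Since 148.4132 ≠ 57.3164, the equation fails at this point, so it cannot hold for all real values of x and y for which both sides are defined.
The correct rule is e^(x+y) = e^x · e^y (a product, not a sum).

Conclusion: False.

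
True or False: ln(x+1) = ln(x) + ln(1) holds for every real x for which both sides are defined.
Claim: ln(x+1) = ln(x) + ln(1).
Test a specific point where both sides are defined: x = 1/2.
LHS = ln(x+1) ≈ 0.4055
RHS = ln(x) + ln(1) ≈ -0.6931
Since 0.4055 ≠ -0.6931, the equation fails at this point, so it cannot hold for every real x for which both sides are defined.
ln(1) = 0, so the right side is just ln(x), which differs from ln(x+1).

Conclusion: False.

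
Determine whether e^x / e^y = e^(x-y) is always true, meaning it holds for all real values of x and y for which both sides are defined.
Claim: e^x / e^y = e^(x-y).
Reasoning: 1/e^y = e^(-y), so e^x / e^y = e^x · e^(-y) = e^(x + (-y)) = e^(x-y) by the product rule for exponents.
So the two sides agree for all real values of x and y for which both sides are defined.

Conclusion: Yes, this is an identity.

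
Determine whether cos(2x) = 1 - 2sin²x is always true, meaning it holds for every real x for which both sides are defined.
Claim: cos(2x) = 1 - 2sin²x.
Reasoning: cos(2x) = cos²x - sin²x. Replace cos²x by 1 - sin²x: (1 - sin²x) - sin²x = 1 - 2sin²x.
So the two sides agree for every real x for which both sides are defined.

Conclusion: Yes, this is an identity.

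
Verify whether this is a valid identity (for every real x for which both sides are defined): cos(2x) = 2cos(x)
No, this is NOT an identity.

Claim: cos(2x) = 2cos(x).
Test a specific point where both sides are defined: x = -π/4.
LHS = cos(2x) ≈ 0.0000
RHS = 2cos(x) ≈ 1.4142
Since 0.0000 ≠ 1.4142, the equation fails at this point, so it cannot hold for every real x for which both sides are defined.
The correct double-angle formula is cos(2x) = cos²x - sin²x.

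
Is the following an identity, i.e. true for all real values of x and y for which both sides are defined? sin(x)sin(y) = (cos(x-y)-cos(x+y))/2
Yes, this is an identity.

Claim: sin(x)sin(y) = (cos(x-y)-cos(x+y))/2.
Reasoning: cos(x-y) = cos(x)cos(y) + sin(x)sin(y) and cos(x+y) = cos(x)cos(y) - sin(x)sin(y). Subtracting, cos(x-y) - cos(x+y) = 2sin(x)sin(y); divide by 2.
So the two sides agree for all real values of x and y for which both sides are defined.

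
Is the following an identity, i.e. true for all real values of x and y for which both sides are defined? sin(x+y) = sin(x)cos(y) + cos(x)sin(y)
Claim: sin(x+y) = sin(x)cos(y) + cos(x)sin(y).
Reasoning: By Euler's formula e^(i(x+y)) = e^(ix)·e^(iy) = (cos x + i·sin x)(cos y + i·sin y). The imaginary part of the left side is sin(x+y); the imaginary part of the product is sin(x)cos(y) + cos(x)sin(y).
So the two sides agree for all real values of x and y for which both sides are defined.

Conclusion: Yes, this is an identity.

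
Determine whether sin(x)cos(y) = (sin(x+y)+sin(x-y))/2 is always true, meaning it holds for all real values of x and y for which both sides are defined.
Claim: sin(x)cos(y) = (sin(x+y)+sin(x-y))/2.
Reasoning: sin(x+y) = sin(x)cos(y) + cos(x)sin(y) and sin(x-y) = sin(x)cos(y) - cos(x)sin(y). Adding, sin(x+y) + sin(x-y) = 2sin(x)cos(y); divide by 2.
So the two sides agree for all real values of x and y for which both sides are defined.

Conclusion: Yes, this is an identity.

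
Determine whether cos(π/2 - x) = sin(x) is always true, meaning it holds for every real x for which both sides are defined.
Claim: cos(π/2 - x) = sin(x).
Reasoning: Use cos(u - v) = cos(u)cos(v) + sin(u)sin(v) with u = π/2, v = x: cos(π/2)cos(x) + sin(π/2)sin(x) = 0·cos(x) + 1·sin(x) = sin(x).
So the two sides agree for every real x for which both sides are defined.

Conclusion: Yes, this is an identity.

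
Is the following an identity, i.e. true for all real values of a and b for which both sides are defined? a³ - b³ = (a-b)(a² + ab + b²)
Yes, this is an identity.

Claim: a³ - b³ = (a-b)(a² + ab + b²).
Reasoning: Expand the right side: (a-b)(a² + ab + b²) = a³ + a²b + ab² - a²b - ab² - b³ = a³ - b³ (the middle terms cancel in pairs).
So the two sides agree for all real values of a and b for which both sides are defined.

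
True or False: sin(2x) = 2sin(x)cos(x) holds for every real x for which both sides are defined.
True.

Claim: sin(2x) = 2sin(x)cos(x).
Reasoning: Put y = x in the addition formula sin(x+y) = sin(x)cos(y) + cos(x)sin(y): sin(2x) = sin(x)cos(x) + cos(x)sin(x) = 2sin(x)cos(x).
So the two sides agree for every real x for which both sides are defined.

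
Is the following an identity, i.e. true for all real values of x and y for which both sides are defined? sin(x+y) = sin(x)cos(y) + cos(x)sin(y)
Claim: sin(x+y) = sin(x)cos(y) + cos(x)sin(y).
Reasoning: By Euler's formula e^(i(x+y)) = e^(ix)·e^(iy) = (cos x + i·sin x)(cos y + i·sin y). The imaginary part of the left side is sin(x+y); the imaginary part of the product is sin(x)cos(y) + cos(x)sin(y).
So the two sides agree for all real values of x and y for which both sides are defined.

Conclusion: Yes, this is an identity.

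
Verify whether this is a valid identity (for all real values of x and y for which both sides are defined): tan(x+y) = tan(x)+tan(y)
Claim: tan(x+y) = tan(x)+tan(y).
Test a specific point where both sides are defined: x = -π/3, y = π/6.
LHS = tan(x+y) ≈ -0.5774
RHS = tan(x)+tan(y) ≈ -1.1547
Since -0.5774 ≠ -1.1547, the equation fails at this point, so it cannot hold for all real values of x and y for which both sides are defined.
The correct formula is tan(x+y) = (tan(x) + tan(y))/(1 - tan(x)tan(y)).

Conclusion: No, this is NOT an identity.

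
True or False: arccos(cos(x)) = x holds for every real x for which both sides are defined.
False.

Claim: arccos(cos(x)) = x.
Test a specific point where both sides are defined: x = -π/4.
LHS = arccos(cos(x)) ≈ 0.7854
RHS = x ≈ -0.7854
Since 0.7854 ≠ -0.7854, the equation fails at this point, so it cannot hold for every real x for which both sides are defined.
arccos only returns values in [0, π], so arccos(cos(x)) = x holds only for x in that interval, not for all real x.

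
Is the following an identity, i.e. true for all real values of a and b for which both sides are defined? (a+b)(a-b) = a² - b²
Yes, this is an identity.

Claim: (a+b)(a-b) = a² - b².
Reasoning: Expand: (a+b)(a-b) = a² - ab + ba - b² = a² - b² (the cross terms cancel).
So the two sides agree for all real values of a and b for which both sides are defined.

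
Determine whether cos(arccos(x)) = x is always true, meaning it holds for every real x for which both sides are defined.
Yes, this is an identity.

Claim: cos(arccos(x)) = x.
Reasoning: For -1 ≤ x ≤ 1 (where arccos is defined), arccos(x) is by definition an angle whose cosine equals x. Taking the cosine of that angle returns x. (Note the other order, arccos(cos x) = x, is NOT an identity.)
So the two sides agree for every real x for which both sides are defined.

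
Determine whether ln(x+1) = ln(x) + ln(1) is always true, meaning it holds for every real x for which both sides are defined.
No, this is NOT an identity.

Claim: ln(x+1) = ln(x) + ln(1).
Test a specific point where both sides are defined: x = 3/2.
LHS = ln(x+1) ≈ 0.9163
RHS = ln(x) + ln(1) ≈ 0.4055
Since 0.9163 ≠ 0.4055, the equation fails at this point, so it cannot hold for every real x for which both sides are defined.
ln(1) = 0, so the right side is just ln(x), which differs from ln(x+1).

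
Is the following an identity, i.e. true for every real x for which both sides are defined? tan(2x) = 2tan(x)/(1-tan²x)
Claim: tan(2x) = 2tan(x)/(1-tan²x).
Reasoning: tan(2x) = sin(2x)/cos(2x) = 2sin(x)cos(x) / (cos²x - sin²x). Divide numerator and denominator by cos²x: 2tan(x) / (1 - tan²x).
So the two sides agree for every real x for which both sides are defined.

Conclusion: Yes, this is an identity.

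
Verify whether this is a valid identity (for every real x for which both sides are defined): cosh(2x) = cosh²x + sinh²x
Claim: cosh(2x) = cosh²x + sinh²x.
Reasoning: cosh²x = (e^(2x) + 2 + e^(-2x))/4 and sinh²x = (e^(2x) - 2 + e^(-2x))/4. Adding gives (2e^(2x) + 2e^(-2x))/4 = (e^(2x) + e^(-2x))/2 = cosh(2x).
So the two sides agree for every real x for which both sides are defined.

Conclusion: Yes, this is an identity.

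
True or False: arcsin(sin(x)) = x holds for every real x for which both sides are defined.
Claim: arcsin(sin(x)) = x.
Test a specific point where both sides are defined: x = π.
LHS = arcsin(sin(x)) ≈ 0.0000
RHS = x ≈ 3.1416
Since 0.0000 ≠ 3.1416, the equation fails at this point, so it cannot hold for every real x for which both sides are defined.
arcsin only returns values in [-π/2, π/2], so arcsin(sin(x)) = x holds only for x in that interval, not for all real x.

Conclusion: False.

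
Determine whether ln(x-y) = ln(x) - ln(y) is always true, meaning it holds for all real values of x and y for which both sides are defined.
No, this is NOT an identity.

Claim: ln(x-y) = ln(x) - ln(y).
Test a specific point where both sides are defined: x = 5, y = 3.
LHS = ln(x-y) ≈ 0.6931
RHS = ln(x) - ln(y) ≈ 0.5108
Since 0.6931 ≠ 0.5108, the equation fails at this point, so it cannot hold for all real values of x and y for which both sides are defined.
ln(x) - ln(y) = ln(x/y), not ln(x-y).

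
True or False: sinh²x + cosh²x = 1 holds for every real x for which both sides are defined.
Claim: sinh²x + cosh²x = 1.
Test a specific point where both sides are defined: x = -3.
LHS = sinh²x + cosh²x ≈ 201.7156
RHS = 1 ≈ 1.0000
Since 201.7156 ≠ 1.0000, the equation fails at this point, so it cannot hold for every real x for which both sides are defined.
The correct hyperbolic identity is cosh²x - sinh²x = 1 (a difference); the sum sinh²x + cosh²x equals cosh(2x).

Conclusion: False.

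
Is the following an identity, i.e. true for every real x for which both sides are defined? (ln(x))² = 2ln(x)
Claim: (ln(x))² = 2ln(x).
Test a specific point where both sides are defined: x = 3.
LHS = (ln(x))² ≈ 1.2069
RHS = 2ln(x) ≈ 2.1972
Since 1.2069 ≠ 2.1972, the equation fails at this point, so it cannot hold for every real x for which both sides are defined.
2ln(x) equals ln(x²), which is not the same as (ln x)².

Conclusion: No, this is NOT an identity.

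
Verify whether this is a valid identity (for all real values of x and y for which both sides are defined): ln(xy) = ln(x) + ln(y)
Claim: ln(xy) = ln(x) + ln(y).
Reasoning: Both sides are simultaneously defined only when x, y > 0. Write x = e^p, y = e^q (p = ln x, q = ln y). Then xy = e^p · e^q = e^(p+q), so ln(xy) = p + q = ln(x) + ln(y).
So the two sides agree for all real values of x and y for which both sides are defined.

Conclusion: Yes, this is an identity.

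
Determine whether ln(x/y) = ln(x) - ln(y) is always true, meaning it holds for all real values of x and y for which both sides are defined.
Yes, this is an identity.

Claim: ln(x/y) = ln(x) - ln(y).
Reasoning: Both sides are simultaneously defined only when x, y > 0. Write x = e^p, y = e^q. Then x/y = e^(p-q), so ln(x/y) = p - q = ln(x) - ln(y).
So the two sides agree for all real values of x and y for which both sides are defined.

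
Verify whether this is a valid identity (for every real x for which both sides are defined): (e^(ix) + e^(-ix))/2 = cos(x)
Yes, this is an identity.

Claim: (e^(ix) + e^(-ix))/2 = cos(x).
Reasoning: By Euler's formula e^(ix) = cos(x) + i·sin(x) and e^(-ix) = cos(x) - i·sin(x). Adding cancels the sine terms: e^(ix) + e^(-ix) = 2cos(x); divide by 2.
So the two sides agree for every real x for which both sides are defined.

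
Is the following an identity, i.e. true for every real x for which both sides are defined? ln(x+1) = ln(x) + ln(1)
Claim: ln(x+1) = ln(x) + ln(1).
Test a specific point where both sides are defined: x = 3/2.
LHS = ln(x+1) ≈ 0.9163
RHS = ln(x) + ln(1) ≈ 0.4055
Since 0.9163 ≠ 0.4055, the equation fails at this point, so it cannot hold for every real x for which both sides are defined.
ln(1) = 0, so the right side is just ln(x), which differs from ln(x+1).

Conclusion: No, this is NOT an identity.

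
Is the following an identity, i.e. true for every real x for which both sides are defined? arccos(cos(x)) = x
No, this is NOT an identity.

Claim: arccos(cos(x)) = x.
Test a specific point where both sides are defined: x = -π/2.
LHS = arccos(cos(x)) ≈ 1.5708
RHS = x ≈ -1.5708
Since 1.5708 ≠ -1.5708, the equation fails at this point, so it cannot hold for every real x for which both sides are defined.
arccos only returns values in [0, π], so arccos(cos(x)) = x holds only for x in that interval, not for all real x.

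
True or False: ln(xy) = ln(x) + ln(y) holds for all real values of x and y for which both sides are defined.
True.

Claim: ln(xy) = ln(x) + ln(y).
Reasoning: Both sides are simultaneously defined only when x, y > 0. Write x = e^p, y = e^q (p = ln x, q = ln y). Then xy = e^p · e^q = e^(p+q), so ln(xy) = p + q = ln(x) + ln(y).
So the two sides agree for all real values of x and y for which both sides are defined.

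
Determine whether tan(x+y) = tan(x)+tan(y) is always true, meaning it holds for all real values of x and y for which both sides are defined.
No, this is NOT an identity.

Claim: tan(x+y) = tan(x)+tan(y).
Test a specific point where both sides are defined: x = π/4, y = π/3.
LHS = tan(x+y) ≈ -3.7321
RHS = tan(x)+tan(y) ≈ 2.7321
Since -3.7321 ≠ 2.7321, the equation fails at this point, so it cannot hold for all real values of x and y for which both sides are defined.
The correct formula is tan(x+y) = (tan(x) + tan(y))/(1 - tan(x)tan(y)).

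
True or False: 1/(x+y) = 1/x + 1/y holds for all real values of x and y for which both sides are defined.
Claim: 1/(x+y) = 1/x + 1/y.
Test a specific point where both sides are defined: x = 1, y = 4.
LHS = 1/(x+y) ≈ 0.2000
RHS = 1/x + 1/y ≈ 1.2500
Since 0.2000 ≠ 1.2500, the equation fails at this point, so it cannot hold for all real values of x and y for which both sides are defined.
1/x + 1/y = (x+y)/(xy), which is not 1/(x+y).

Conclusion: False.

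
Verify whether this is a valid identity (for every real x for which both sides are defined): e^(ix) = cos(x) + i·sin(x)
Yes, this is an identity.

Claim: e^(ix) = cos(x) + i·sin(x).
Reasoning: Euler's formula. Expand e^(ix) = Σ (ix)^k / k!. Since i² = -1, the even-k terms are Σ (-1)^m x^(2m)/(2m)! = cos(x) and the odd-k terms are i · Σ (-1)^m x^(2m+1)/(2m+1)! = i·sin(x).
So the two sides agree for every real x for which both sides are defined.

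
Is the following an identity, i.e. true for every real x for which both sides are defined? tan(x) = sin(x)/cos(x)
Yes, this is an identity.

Claim: tan(x) = sin(x)/cos(x).
Reasoning: For an angle x whose terminal point on the unit circle is (cos x, sin x), tan(x) is defined as the ratio (second coordinate)/(first coordinate) = sin(x)/cos(x), wherever cos(x) ≠ 0.
So the two sides agree for every real x for which both sides are defined.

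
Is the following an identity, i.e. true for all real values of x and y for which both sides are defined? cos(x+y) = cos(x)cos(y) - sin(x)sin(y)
Yes, this is an identity.

Claim: cos(x+y) = cos(x)cos(y) - sin(x)sin(y).
Reasoning: By Euler's formula e^(i(x+y)) = e^(ix)·e^(iy) = (cos x + i·sin x)(cos y + i·sin y). The real part of the left side is cos(x+y); the real part of the product is cos(x)cos(y) - sin(x)sin(y) (since i·i = -1).
So the two sides agree for all real values of x and y for which both sides are defined.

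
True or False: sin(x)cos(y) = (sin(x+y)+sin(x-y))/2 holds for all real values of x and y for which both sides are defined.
True.

Claim: sin(x)cos(y) = (sin(x+y)+sin(x-y))/2.
Reasoning: sin(x+y) = sin(x)cos(y) + cos(x)sin(y) and sin(x-y) = sin(x)cos(y) - cos(x)sin(y). Adding, sin(x+y) + sin(x-y) = 2sin(x)cos(y); divide by 2.
So the two sides agree for all real values of x and y for which both sides are defined.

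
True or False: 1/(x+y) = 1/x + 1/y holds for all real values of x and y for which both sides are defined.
Claim: 1/(x+y) = 1/x + 1/y.
Test a specific point where both sides are defined: x = 2, y = 4.
LHS = 1/(x+y) ≈ 0.1667
RHS = 1/x + 1/y ≈ 0.7500
Since 0.1667 ≠ 0.7500, the equation fails at this point, so it cannot hold for all real values of x and y for which both sides are defined.
1/x + 1/y = (x+y)/(xy), which is not 1/(x+y).

Conclusion: False.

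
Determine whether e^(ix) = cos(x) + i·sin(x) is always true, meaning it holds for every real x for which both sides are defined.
Claim: e^(ix) = cos(x) + i·sin(x).
Reasoning: Euler's formula. Expand e^(ix) = Σ (ix)^k / k!. Since i² = -1, the even-k terms are Σ (-1)^m x^(2m)/(2m)! = cos(x) and the odd-k terms are i · Σ (-1)^m x^(2m+1)/(2m+1)! = i·sin(x).
So the two sides agree for every real x for which both sides are defined.

Conclusion: Yes, this is an identity.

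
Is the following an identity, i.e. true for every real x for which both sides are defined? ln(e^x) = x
Claim: ln(e^x) = x.
Reasoning: ln is the inverse of the exponential: ln(e^x) asks for the exponent p with e^p = e^x, and since e^p is one-to-one that exponent is p = x.
So the two sides agree for every real x for which both sides are defined.

Conclusion: Yes, this is an identity.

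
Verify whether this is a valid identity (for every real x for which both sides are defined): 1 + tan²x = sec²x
Yes, this is an identity.

Claim: 1 + tan²x = sec²x.
Reasoning: Start from sin²x + cos²x = 1 and divide every term by cos²x (allowed wherever tan x and sec x are defined): tan²x + 1 = 1/cos²x = sec²x.
So the two sides agree for every real x for which both sides are defined.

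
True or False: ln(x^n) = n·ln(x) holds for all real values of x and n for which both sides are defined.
Claim: ln(x^n) = n·ln(x).
Reasoning: The right side requires x > 0. For x > 0, x^n = (e^(ln x))^n = e^(n·ln x), so taking ln of both sides gives ln(x^n) = n·ln(x).
So the two sides agree for all real values of x and n for which both sides are defined.

Conclusion: True.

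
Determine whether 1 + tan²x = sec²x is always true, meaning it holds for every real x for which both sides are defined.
Yes, this is an identity.

Claim: 1 + tan²x = sec²x.
Reasoning: Start from sin²x + cos²x = 1 and divide every term by cos²x (allowed wherever tan x and sec x are defined): tan²x + 1 = 1/cos²x = sec²x.
So the two sides agree for every real x for which both sides are defined.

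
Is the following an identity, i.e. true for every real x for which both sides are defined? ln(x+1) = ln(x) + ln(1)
Claim: ln(x+1) = ln(x) + ln(1).
Test a specific point where both sides are defined: x = 1/2.
LHS = ln(x+1) ≈ 0.4055
RHS = ln(x) + ln(1) ≈ -0.6931
Since 0.4055 ≠ -0.6931, the equation fails at this point, so it cannot hold for every real x for which both sides are defined.
ln(1) = 0, so the right side is just ln(x), which differs from ln(x+1).

Conclusion: No, this is NOT an identity.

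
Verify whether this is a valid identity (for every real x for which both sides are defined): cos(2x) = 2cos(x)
Claim: cos(2x) = 2cos(x).
Test a specific point where both sides are defined: x = π/4.
LHS = cos(2x) ≈ 0.0000
RHS = 2cos(x) ≈ 1.4142
Since 0.0000 ≠ 1.4142, the equation fails at this point, so it cannot hold for every real x for which both sides are defined.
The correct double-angle formula is cos(2x) = cos²x - sin²x.

Conclusion: No, this is NOT an identity.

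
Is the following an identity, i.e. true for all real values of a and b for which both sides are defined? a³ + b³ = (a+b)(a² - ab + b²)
Claim: a³ + b³ = (a+b)(a² - ab + b²).
Reasoning: Expand the right side: (a+b)(a² - ab + b²) = a³ - a²b + ab² + a²b - ab² + b³ = a³ + b³ (the middle terms cancel in pairs).
So the two sides agree for all real values of a and b for which both sides are defined.

Conclusion: Yes, this is an identity.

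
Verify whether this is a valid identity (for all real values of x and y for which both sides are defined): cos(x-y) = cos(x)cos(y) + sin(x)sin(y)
Yes, this is an identity.

Claim: cos(x-y) = cos(x)cos(y) + sin(x)sin(y).
Reasoning: Replace y by -y in cos(x+y) = cos(x)cos(y) - sin(x)sin(y) and use cos(-y) = cos(y), sin(-y) = -sin(y): cos(x-y) = cos(x)cos(y) + sin(x)sin(y).
So the two sides agree for all real values of x and y for which both sides are defined.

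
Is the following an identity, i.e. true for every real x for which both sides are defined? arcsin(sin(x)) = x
No, this is NOT an identity.

Claim: arcsin(sin(x)) = x.
Test a specific point where both sides are defined: x = 3π/4.
LHS = arcsin(sin(x)) ≈ 0.7854
RHS = x ≈ 2.3562
Since 0.7854 ≠ 2.3562, the equation fails at this point, so it cannot hold for every real x for which both sides are defined.
arcsin only returns values in [-π/2, π/2], so arcsin(sin(x)) = x holds only for x in that interval, not for all real x.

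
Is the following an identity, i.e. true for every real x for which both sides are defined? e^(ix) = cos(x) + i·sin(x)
Yes, this is an identity.

Claim: e^(ix) = cos(x) + i·sin(x).
Reasoning: Euler's formula. Expand e^(ix) = Σ (ix)^k / k!. Since i² = -1, the even-k terms are Σ (-1)^m x^(2m)/(2m)! = cos(x) and the odd-k terms are i · Σ (-1)^m x^(2m+1)/(2m+1)! = i·sin(x).
So the two sides agree for every real x for which both sides are defined.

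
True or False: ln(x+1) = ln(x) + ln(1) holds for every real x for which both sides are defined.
False.

Claim: ln(x+1) = ln(x) + ln(1).
Test a specific point where both sides are defined: x = 3.
LHS = ln(x+1) ≈ 1.3863
RHS = ln(x) + ln(1) ≈ 1.0986
Since 1.3863 ≠ 1.0986, the equation fails at this point, so it cannot hold for every real x for which both sides are defined.
ln(1) = 0, so the right side is just ln(x), which differs from ln(x+1).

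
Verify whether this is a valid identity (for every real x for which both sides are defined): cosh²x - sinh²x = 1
Claim: cosh²x - sinh²x = 1.
Reasoning: With cosh(x) = (e^x + e^-x)/2 and sinh(x) = (e^x - e^-x)/2: cosh²x = (e^(2x) + 2 + e^(-2x))/4 and sinh²x = (e^(2x) - 2 + e^(-2x))/4. Subtracting leaves 4/4 = 1.
So the two sides agree for every real x for which both sides are defined.

Conclusion: Yes, this is an identity.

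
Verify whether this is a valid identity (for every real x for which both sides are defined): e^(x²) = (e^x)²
Claim: e^(x²) = (e^x)².
Test a specific point where both sides are defined: x = 3/2.
LHS = e^(x²) ≈ 9.4877
RHS = (e^x)² ≈ 20.0855
Since 9.4877 ≠ 20.0855, the equation fails at this point, so it cannot hold for every real x for which both sides are defined.
(e^x)² = e^(2x), and 2x ≠ x² in general.

Conclusion: No, this is NOT an identity.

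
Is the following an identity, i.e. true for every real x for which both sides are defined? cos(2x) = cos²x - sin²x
Claim: cos(2x) = cos²x - sin²x.
Reasoning: Put y = x in the addition formula cos(x+y) = cos(x)cos(y) - sin(x)sin(y): cos(2x) = cos²x - sin²x.
So the two sides agree for every real x for which both sides are defined.

Conclusion: Yes, this is an identity.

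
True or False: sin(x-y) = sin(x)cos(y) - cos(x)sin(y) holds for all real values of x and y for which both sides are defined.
True.

Claim: sin(x-y) = sin(x)cos(y) - cos(x)sin(y).
Reasoning: Replace y by -y in sin(x+y) = sin(x)cos(y) + cos(x)sin(y) and use cos(-y) = cos(y), sin(-y) = -sin(y): sin(x-y) = sin(x)cos(y) - cos(x)sin(y).
So the two sides agree for all real values of x and y for which both sides are defined.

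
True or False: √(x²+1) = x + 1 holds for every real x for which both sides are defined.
Claim: √(x²+1) = x + 1.
Test a specific point where both sides are defined: x = -2.
LHS = √(x²+1) ≈ 2.2361
RHS = x + 1 ≈ -1.0000
Since 2.2361 ≠ -1.0000, the equation fails at this point, so it cannot hold for every real x for which both sides are defined.
(x+1)² = x² + 2x + 1 ≠ x² + 1 unless x = 0.

Conclusion: False.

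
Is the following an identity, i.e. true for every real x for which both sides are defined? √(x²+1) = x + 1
No, this is NOT an identity.

Claim: √(x²+1) = x + 1.
Test a specific point where both sides are defined: x = -2.
LHS = √(x²+1) ≈ 2.2361
RHS = x + 1 ≈ -1.0000
Since 2.2361 ≠ -1.0000, the equation fails at this point, so it cannot hold for every real x for which both sides are defined.
(x+1)² = x² + 2x + 1 ≠ x² + 1 unless x = 0.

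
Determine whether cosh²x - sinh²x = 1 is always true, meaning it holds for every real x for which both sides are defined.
Claim: cosh²x - sinh²x = 1.
Reasoning: With cosh(x) = (e^x + e^-x)/2 and sinh(x) = (e^x - e^-x)/2: cosh²x = (e^(2x) + 2 + e^(-2x))/4 and sinh²x = (e^(2x) - 2 + e^(-2x))/4. Subtracting leaves 4/4 = 1.
So the two sides agree for every real x for which both sides are defined.

Conclusion: Yes, this is an identity.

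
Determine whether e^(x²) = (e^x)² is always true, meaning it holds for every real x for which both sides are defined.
Claim: e^(x²) = (e^x)².
Test a specific point where both sides are defined: x = -2.
LHS = e^(x²) ≈ 54.5982
RHS = (e^x)² ≈ 0.0183
Since 54.5982 ≠ 0.0183, the equation fails at this point, so it cannot hold for every real x for which both sides are defined.
(e^x)² = e^(2x), and 2x ≠ x² in general.

Conclusion: No, this is NOT an identity.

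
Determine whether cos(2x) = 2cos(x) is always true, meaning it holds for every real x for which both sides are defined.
No, this is NOT an identity.

Claim: cos(2x) = 2cos(x).
Test a specific point where both sides are defined: x = -π/6.
LHS = cos(2x) ≈ 0.5000
RHS = 2cos(x) ≈ 1.7321
Since 0.5000 ≠ 1.7321, the equation fails at this point, so it cannot hold for every real x for which both sides are defined.
The correct double-angle formula is cos(2x) = cos²x - sin²x.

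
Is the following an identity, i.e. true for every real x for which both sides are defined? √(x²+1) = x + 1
Claim: √(x²+1) = x + 1.
Test a specific point where both sides are defined: x = -3.
LHS = √(x²+1) ≈ 3.1623
RHS = x + 1 ≈ -2.0000
Since 3.1623 ≠ -2.0000, the equation fails at this point, so it cannot hold for every real x for which both sides are defined.
(x+1)² = x² + 2x + 1 ≠ x² + 1 unless x = 0.

Conclusion: No, this is NOT an identity.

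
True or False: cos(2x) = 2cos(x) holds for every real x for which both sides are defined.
False.

Claim: cos(2x) = 2cos(x).
Test a specific point where both sides are defined: x = π/4.
LHS = cos(2x) ≈ 0.0000
RHS = 2cos(x) ≈ 1.4142
Since 0.0000 ≠ 1.4142, the equation fails at this point, so it cannot hold for every real x for which both sides are defined.
The correct double-angle formula is cos(2x) = cos²x - sin²x.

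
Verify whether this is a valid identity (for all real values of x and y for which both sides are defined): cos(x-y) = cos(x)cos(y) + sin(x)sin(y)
Yes, this is an identity.

Claim: cos(x-y) = cos(x)cos(y) + sin(x)sin(y).
Reasoning: Replace y by -y in cos(x+y) = cos(x)cos(y) - sin(x)sin(y) and use cos(-y) = cos(y), sin(-y) = -sin(y): cos(x-y) = cos(x)cos(y) + sin(x)sin(y).
So the two sides agree for all real values of x and y for which both sides are defined.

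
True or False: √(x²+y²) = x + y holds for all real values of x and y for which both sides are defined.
False.

Claim: √(x²+y²) = x + y.
Test a specific point where both sides are defined: x = 2, y = -3.
LHS = √(x²+y²) ≈ 3.6056
RHS = x + y ≈ -1.0000
Since 3.6056 ≠ -1.0000, the equation fails at this point, so it cannot hold for all real values of x and y for which both sides are defined.
(x+y)² = x² + 2xy + y², not x² + y², so the square root does not split this way.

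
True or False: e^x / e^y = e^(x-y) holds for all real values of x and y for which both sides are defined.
Claim: e^x / e^y = e^(x-y).
Reasoning: 1/e^y = e^(-y), so e^x / e^y = e^x · e^(-y) = e^(x + (-y)) = e^(x-y) by the product rule for exponents.
So the two sides agree for all real values of x and y for which both sides are defined.

Conclusion: True.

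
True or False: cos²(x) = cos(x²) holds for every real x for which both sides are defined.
False.

Claim: cos²(x) = cos(x²).
Test a specific point where both sides are defined: x = -π/3.
LHS = cos²(x) ≈ 0.2500
RHS = cos(x²) ≈ 0.4566
Since 0.2500 ≠ 0.4566, the equation fails at this point, so it cannot hold for every real x for which both sides are defined.
cos²(x) means (cos x)², squaring the output; cos(x²) squares the input. These are different functions.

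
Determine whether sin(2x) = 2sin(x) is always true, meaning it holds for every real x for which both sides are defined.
No, this is NOT an identity.

Claim: sin(2x) = 2sin(x).
Test a specific point where both sides are defined: x = π/4.
LHS = sin(2x) ≈ 1.0000
RHS = 2sin(x) ≈ 1.4142
Since 1.0000 ≠ 1.4142, the equation fails at this point, so it cannot hold for every real x for which both sides are defined.
The correct double-angle formula is sin(2x) = 2sin(x)cos(x).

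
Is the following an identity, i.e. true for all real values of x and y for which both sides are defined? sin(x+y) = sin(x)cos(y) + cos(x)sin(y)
Claim: sin(x+y) = sin(x)cos(y) + cos(x)sin(y).
Reasoning: By Euler's formula e^(i(x+y)) = e^(ix)·e^(iy) = (cos x + i·sin x)(cos y + i·sin y). The imaginary part of the left side is sin(x+y); the imaginary part of the product is sin(x)cos(y) + cos(x)sin(y).
So the two sides agree for all real values of x and y for which both sides are defined.

Conclusion: Yes, this is an identity.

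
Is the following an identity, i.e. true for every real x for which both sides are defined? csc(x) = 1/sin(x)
Yes, this is an identity.

Claim: csc(x) = 1/sin(x).
Reasoning: csc(x) is by definition the reciprocal of sin(x), wherever sin(x) ≠ 0.
So the two sides agree for every real x for which both sides are defined.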